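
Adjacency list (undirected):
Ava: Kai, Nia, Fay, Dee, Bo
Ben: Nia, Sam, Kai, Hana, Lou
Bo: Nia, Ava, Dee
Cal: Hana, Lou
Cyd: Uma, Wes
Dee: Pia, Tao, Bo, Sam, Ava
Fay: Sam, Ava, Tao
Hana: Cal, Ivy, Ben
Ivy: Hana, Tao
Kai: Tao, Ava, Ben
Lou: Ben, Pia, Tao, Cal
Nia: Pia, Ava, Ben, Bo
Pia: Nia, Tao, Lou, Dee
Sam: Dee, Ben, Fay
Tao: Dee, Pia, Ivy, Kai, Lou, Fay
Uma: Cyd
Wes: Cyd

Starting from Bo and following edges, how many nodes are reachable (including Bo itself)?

BFS from Bo visits: Bo, Nia, Dee, Ava, Pia, Ben, Tao, Sam, Kai, Fay, Lou, Hana, Ivy, Cal
Reachable nodes: 14 of 17 total.

14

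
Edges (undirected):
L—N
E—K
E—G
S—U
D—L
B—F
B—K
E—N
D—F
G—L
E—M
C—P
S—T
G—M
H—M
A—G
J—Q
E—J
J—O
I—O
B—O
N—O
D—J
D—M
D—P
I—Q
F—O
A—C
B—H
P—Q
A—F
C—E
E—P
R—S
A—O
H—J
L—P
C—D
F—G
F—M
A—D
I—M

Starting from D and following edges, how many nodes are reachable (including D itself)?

17

BFS from D visits: D, P, M, L, J, F, C, A, Q, E, I, H, G, N, O, B, K
Reachable nodes: 17 of 21 total.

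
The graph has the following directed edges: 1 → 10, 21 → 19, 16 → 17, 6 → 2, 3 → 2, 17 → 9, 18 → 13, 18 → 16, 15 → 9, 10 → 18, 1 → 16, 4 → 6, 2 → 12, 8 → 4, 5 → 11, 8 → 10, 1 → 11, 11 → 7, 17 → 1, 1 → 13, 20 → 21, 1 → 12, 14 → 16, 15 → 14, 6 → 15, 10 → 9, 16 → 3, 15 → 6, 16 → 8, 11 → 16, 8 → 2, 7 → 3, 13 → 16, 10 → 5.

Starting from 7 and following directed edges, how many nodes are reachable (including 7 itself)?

4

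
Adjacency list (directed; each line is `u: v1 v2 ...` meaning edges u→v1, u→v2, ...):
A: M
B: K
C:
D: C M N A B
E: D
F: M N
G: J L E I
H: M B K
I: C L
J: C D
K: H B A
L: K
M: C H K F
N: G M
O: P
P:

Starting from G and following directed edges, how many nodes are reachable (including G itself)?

14

BFS from G visits: G, E, I, J, L, D, C, K, A, B, M, N, H, F
Reachable nodes: 14 of 16 total.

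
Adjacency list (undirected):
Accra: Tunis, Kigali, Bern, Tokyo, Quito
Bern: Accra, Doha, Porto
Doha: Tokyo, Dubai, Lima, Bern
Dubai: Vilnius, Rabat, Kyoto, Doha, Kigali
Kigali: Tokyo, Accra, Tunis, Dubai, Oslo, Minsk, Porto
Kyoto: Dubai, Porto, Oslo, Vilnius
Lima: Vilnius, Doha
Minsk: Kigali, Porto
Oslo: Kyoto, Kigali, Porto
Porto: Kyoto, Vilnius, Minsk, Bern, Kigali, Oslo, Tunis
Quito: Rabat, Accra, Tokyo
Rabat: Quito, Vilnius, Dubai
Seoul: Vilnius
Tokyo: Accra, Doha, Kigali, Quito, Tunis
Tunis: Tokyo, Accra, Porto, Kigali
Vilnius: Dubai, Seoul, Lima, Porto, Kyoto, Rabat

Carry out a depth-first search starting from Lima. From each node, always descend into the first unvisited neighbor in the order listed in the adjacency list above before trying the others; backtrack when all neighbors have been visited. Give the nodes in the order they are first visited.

Lima → Vilnius → Dubai → Rabat → Quito → Accra → Tunis → Tokyo → Doha → Bern → Porto → Kyoto → Oslo → Kigali → Minsk → Seoul

Visit Lima
Lima → Vilnius
Vilnius → Dubai
Dubai → Rabat
Rabat → Quito
Quito → Accra
Accra → Tunis
Tunis → Tokyo
Tokyo → Doha
Doha → Bern
Bern → Porto
Porto → Kyoto
Kyoto → Oslo
Oslo → Kigali
Kigali → Minsk
Vilnius → Seoul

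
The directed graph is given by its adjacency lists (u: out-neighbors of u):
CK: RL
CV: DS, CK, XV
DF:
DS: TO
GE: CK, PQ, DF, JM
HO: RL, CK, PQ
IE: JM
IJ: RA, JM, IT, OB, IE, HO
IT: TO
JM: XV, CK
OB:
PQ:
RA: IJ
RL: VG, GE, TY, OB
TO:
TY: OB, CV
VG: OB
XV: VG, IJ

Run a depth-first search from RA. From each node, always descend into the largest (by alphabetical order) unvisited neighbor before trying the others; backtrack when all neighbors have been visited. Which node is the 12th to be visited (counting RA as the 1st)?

TO

Visit RA
RA → IJ
IJ → OB
IJ → JM
JM → XV
XV → VG
JM → CK
CK → RL
RL → TY
TY → CV
CV → DS
DS → TO
RL → GE
GE → PQ
GE → DF
IJ → IT
IJ → IE
IJ → HO

Visit order: RA, IJ, OB, JM, XV, VG, CK, RL, TY, CV, DS, TO, GE, PQ, DF, IT, IE, HO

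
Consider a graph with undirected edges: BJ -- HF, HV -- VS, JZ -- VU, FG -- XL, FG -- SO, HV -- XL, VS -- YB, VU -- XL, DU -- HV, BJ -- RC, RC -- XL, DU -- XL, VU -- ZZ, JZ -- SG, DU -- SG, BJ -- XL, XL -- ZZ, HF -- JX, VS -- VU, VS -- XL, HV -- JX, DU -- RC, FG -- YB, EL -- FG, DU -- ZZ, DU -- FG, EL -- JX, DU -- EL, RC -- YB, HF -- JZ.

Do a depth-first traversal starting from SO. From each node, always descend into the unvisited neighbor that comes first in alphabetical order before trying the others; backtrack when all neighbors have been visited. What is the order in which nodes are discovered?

SO -> FG -> DU -> EL -> JX -> HF -> BJ -> RC -> XL -> HV -> VS -> VU -> JZ -> SG -> ZZ -> YB

Visit SO
SO → FG
FG → DU
DU → EL
EL → JX
JX → HF
HF → BJ
BJ → RC
RC → XL
XL → HV
HV → VS
VS → VU
VU → JZ
JZ → SG
VU → ZZ
VS → YB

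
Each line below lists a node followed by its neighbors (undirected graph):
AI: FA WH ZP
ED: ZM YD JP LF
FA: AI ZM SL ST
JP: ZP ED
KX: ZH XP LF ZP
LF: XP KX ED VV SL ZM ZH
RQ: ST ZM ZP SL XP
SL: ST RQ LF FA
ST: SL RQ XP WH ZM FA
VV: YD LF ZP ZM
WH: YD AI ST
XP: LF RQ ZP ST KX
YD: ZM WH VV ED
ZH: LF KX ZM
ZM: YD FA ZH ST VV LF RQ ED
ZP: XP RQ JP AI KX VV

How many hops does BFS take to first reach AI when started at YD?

2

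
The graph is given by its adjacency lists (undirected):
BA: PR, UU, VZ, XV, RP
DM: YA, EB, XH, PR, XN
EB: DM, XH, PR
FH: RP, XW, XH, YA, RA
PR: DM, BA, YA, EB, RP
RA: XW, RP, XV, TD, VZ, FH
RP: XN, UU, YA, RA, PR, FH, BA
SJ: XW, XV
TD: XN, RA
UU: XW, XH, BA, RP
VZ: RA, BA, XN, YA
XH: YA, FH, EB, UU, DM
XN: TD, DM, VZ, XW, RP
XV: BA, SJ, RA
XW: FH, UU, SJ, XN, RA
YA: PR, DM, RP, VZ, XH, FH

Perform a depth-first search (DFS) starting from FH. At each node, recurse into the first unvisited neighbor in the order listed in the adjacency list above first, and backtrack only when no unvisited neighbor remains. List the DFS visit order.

FH -> RP -> XN -> TD -> RA -> XW -> UU -> XH -> YA -> PR -> DM -> EB -> BA -> VZ -> XV -> SJ

Visit FH
FH → RP
RP → XN
XN → TD
TD → RA
RA → XW
XW → UU
UU → XH
XH → YA
YA → PR
PR → DM
DM → EB
PR → BA
BA → VZ
BA → XV
XV → SJ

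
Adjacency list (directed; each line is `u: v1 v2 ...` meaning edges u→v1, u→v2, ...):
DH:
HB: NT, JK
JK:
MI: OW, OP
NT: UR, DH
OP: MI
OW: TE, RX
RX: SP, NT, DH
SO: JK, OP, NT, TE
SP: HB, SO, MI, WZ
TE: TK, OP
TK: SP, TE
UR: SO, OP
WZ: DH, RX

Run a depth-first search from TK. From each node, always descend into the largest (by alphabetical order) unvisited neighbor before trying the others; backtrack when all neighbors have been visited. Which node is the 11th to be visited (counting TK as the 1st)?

Visit TK
TK → TE
TE → OP
OP → MI
MI → OW
OW → RX
RX → SP
SP → WZ
WZ → DH
SP → SO
SO → NT
NT → UR
SO → JK
SP → HB

Visit order: TK, TE, OP, MI, OW, RX, SP, WZ, DH, SO, NT, UR, JK, HB

NT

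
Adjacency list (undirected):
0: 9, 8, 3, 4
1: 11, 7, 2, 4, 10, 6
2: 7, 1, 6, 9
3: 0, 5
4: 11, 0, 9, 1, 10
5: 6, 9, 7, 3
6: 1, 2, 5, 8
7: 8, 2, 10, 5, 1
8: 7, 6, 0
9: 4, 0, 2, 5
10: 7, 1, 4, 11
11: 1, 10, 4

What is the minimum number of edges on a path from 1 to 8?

Level 0: 1
Level 1: 2, 4, 6, 7, 10, 11
Level 2: 0, 5, 8, 9
Level 3: 3
8 first appears at level 2.

2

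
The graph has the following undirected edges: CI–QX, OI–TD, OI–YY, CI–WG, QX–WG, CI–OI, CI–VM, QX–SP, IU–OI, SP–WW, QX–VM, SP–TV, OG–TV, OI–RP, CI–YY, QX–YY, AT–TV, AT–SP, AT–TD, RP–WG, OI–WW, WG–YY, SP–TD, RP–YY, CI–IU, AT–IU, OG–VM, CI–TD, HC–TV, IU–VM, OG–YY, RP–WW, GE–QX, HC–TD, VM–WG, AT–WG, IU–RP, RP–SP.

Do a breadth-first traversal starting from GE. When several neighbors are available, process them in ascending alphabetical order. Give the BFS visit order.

Visit GE; enqueue QX → queue [QX]
Visit QX; enqueue CI, SP, VM, WG, YY → queue [CI, SP, VM, WG, YY]
Visit CI; enqueue IU, OI, TD → queue [SP, VM, WG, YY, IU, OI, TD]
Visit SP; enqueue AT, RP, TV, WW → queue [VM, WG, YY, IU, OI, TD, AT, RP, TV, WW]
Visit VM; enqueue OG → queue [WG, YY, IU, OI, TD, AT, RP, TV, WW, OG]
Visit WG → queue [YY, IU, OI, TD, AT, RP, TV, WW, OG]
Visit YY → queue [IU, OI, TD, AT, RP, TV, WW, OG]
Visit IU → queue [OI, TD, AT, RP, TV, WW, OG]
Visit OI → queue [TD, AT, RP, TV, WW, OG]
Visit TD; enqueue HC → queue [AT, RP, TV, WW, OG, HC]
Visit AT → queue [RP, TV, WW, OG, HC]
Visit RP → queue [TV, WW, OG, HC]
Visit TV → queue [WW, OG, HC]
Visit WW → queue [OG, HC]
Visit OG → queue [HC]
Visit HC → queue []

GE → QX → CI → SP → VM → WG → YY → IU → OI → TD → AT → RP → TV → WW → OG → HC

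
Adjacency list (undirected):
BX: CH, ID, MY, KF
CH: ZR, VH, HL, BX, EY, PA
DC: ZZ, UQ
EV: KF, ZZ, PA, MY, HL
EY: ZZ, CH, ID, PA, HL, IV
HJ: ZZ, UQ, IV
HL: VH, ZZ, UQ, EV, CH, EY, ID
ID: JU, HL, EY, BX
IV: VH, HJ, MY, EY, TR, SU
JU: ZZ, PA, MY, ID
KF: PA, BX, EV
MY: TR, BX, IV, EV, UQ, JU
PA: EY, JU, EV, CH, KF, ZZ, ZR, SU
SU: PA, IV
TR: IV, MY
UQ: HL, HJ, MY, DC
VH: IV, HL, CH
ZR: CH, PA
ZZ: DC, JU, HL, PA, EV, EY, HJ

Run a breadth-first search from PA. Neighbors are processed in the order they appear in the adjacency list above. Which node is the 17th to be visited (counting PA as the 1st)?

HJ

Visit PA; enqueue EY, JU, EV, CH, KF, ZZ, ZR, SU → queue [EY, JU, EV, CH, KF, ZZ, ZR, SU]
Visit EY; enqueue ID, HL, IV → queue [JU, EV, CH, KF, ZZ, ZR, SU, ID, HL, IV]
Visit JU; enqueue MY → queue [EV, CH, KF, ZZ, ZR, SU, ID, HL, IV, MY]
Visit EV → queue [CH, KF, ZZ, ZR, SU, ID, HL, IV, MY]
Visit CH; enqueue VH, BX → queue [KF, ZZ, ZR, SU, ID, HL, IV, MY, VH, BX]
Visit KF → queue [ZZ, ZR, SU, ID, HL, IV, MY, VH, BX]
Visit ZZ; enqueue DC, HJ → queue [ZR, SU, ID, HL, IV, MY, VH, BX, DC, HJ]
Visit ZR → queue [SU, ID, HL, IV, MY, VH, BX, DC, HJ]
Visit SU → queue [ID, HL, IV, MY, VH, BX, DC, HJ]
Visit ID → queue [HL, IV, MY, VH, BX, DC, HJ]
Visit HL; enqueue UQ → queue [IV, MY, VH, BX, DC, HJ, UQ]
Visit IV; enqueue TR → queue [MY, VH, BX, DC, HJ, UQ, TR]
Visit MY → queue [VH, BX, DC, HJ, UQ, TR]
Visit VH → queue [BX, DC, HJ, UQ, TR]
Visit BX → queue [DC, HJ, UQ, TR]
Visit DC → queue [HJ, UQ, TR]
Visit HJ → queue [UQ, TR]
Visit UQ → queue [TR]
Visit TR → queue []

Visit order: PA, EY, JU, EV, CH, KF, ZZ, ZR, SU, ID, HL, IV, MY, VH, BX, DC, HJ, UQ, TR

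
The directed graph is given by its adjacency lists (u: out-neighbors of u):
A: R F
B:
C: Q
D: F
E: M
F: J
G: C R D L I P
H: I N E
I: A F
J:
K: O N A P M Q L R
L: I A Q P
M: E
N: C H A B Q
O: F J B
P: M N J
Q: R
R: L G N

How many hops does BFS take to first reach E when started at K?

Level 0: K
Level 1: A, L, M, N, O, P, Q, R
Level 2: B, C, E, F, G, H, I, J
Level 3: D
E first appears at level 2.

2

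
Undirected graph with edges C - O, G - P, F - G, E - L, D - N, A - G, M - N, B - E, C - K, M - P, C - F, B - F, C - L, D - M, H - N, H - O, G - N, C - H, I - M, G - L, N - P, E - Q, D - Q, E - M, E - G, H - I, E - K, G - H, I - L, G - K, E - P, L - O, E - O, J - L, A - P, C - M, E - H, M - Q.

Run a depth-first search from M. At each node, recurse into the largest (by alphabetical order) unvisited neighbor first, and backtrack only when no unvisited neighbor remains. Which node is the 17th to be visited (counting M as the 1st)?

D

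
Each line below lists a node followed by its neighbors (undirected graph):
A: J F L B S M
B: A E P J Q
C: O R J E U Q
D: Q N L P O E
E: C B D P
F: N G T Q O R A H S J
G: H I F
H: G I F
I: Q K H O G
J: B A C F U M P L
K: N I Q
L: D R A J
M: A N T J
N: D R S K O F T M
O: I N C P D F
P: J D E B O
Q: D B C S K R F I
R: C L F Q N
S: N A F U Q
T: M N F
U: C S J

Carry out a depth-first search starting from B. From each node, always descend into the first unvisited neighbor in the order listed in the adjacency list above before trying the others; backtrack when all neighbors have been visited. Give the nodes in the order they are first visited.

B A J C O I Q D N R L F G H T M S U K P E

Visit B
B → A
A → J
J → C
C → O
O → I
I → Q
Q → D
D → N
N → R
R → L
R → F
F → G
G → H
F → T
T → M
F → S
S → U
N → K
D → P
P → E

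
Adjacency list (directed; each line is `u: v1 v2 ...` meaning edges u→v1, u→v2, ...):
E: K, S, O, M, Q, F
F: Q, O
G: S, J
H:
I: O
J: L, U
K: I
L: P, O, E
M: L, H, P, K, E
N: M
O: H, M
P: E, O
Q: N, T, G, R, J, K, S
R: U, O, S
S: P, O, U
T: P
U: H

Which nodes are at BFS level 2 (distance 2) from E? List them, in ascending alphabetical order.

G, H, I, J, L, N, P, R, T, U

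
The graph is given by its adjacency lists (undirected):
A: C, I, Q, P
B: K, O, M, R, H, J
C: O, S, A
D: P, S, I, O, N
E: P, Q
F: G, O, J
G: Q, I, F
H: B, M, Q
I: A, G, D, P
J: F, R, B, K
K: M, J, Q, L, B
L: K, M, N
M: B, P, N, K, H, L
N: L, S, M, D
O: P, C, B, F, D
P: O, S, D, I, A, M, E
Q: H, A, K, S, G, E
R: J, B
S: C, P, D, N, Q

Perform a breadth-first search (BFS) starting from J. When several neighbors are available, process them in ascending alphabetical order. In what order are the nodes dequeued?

Visit J; enqueue B, F, K, R → queue [B, F, K, R]
Visit B; enqueue H, M, O → queue [F, K, R, H, M, O]
Visit F; enqueue G → queue [K, R, H, M, O, G]
Visit K; enqueue L, Q → queue [R, H, M, O, G, L, Q]
Visit R → queue [H, M, O, G, L, Q]
Visit H → queue [M, O, G, L, Q]
Visit M; enqueue N, P → queue [O, G, L, Q, N, P]
Visit O; enqueue C, D → queue [G, L, Q, N, P, C, D]
Visit G; enqueue I → queue [L, Q, N, P, C, D, I]
Visit L → queue [Q, N, P, C, D, I]
Visit Q; enqueue A, E, S → queue [N, P, C, D, I, A, E, S]
Visit N → queue [P, C, D, I, A, E, S]
Visit P → queue [C, D, I, A, E, S]
Visit C → queue [D, I, A, E, S]
Visit D → queue [I, A, E, S]
Visit I → queue [A, E, S]
Visit A → queue [E, S]
Visit E → queue [S]
Visit S → queue []

J, B, F, K, R, H, M, O, G, L, Q, N, P, C, D, I, A, E, S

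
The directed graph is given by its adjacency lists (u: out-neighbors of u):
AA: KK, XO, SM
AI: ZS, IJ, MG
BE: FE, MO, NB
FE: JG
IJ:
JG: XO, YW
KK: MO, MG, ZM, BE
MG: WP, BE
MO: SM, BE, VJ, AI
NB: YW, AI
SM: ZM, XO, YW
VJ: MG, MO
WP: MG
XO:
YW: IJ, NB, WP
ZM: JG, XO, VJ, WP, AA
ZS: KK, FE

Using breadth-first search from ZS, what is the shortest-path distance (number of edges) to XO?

3

Level 0: ZS
Level 1: FE, KK
Level 2: BE, JG, MG, MO, ZM
Level 3: AA, AI, NB, SM, VJ, WP, XO, YW
Level 4: IJ
XO first appears at level 3.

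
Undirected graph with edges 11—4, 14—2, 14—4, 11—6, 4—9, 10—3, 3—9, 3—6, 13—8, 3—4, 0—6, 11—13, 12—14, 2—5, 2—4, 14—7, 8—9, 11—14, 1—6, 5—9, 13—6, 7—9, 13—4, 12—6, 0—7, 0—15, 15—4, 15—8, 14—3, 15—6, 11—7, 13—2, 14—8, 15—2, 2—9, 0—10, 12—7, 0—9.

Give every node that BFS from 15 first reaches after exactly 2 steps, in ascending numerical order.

1, 3, 5, 7, 9, 10, 11, 12, 13, 14

Level 0: 15
Level 1: 0, 2, 4, 6, 8
Level 2: 1, 3, 5, 7, 9, 10, 11, 12, 13, 14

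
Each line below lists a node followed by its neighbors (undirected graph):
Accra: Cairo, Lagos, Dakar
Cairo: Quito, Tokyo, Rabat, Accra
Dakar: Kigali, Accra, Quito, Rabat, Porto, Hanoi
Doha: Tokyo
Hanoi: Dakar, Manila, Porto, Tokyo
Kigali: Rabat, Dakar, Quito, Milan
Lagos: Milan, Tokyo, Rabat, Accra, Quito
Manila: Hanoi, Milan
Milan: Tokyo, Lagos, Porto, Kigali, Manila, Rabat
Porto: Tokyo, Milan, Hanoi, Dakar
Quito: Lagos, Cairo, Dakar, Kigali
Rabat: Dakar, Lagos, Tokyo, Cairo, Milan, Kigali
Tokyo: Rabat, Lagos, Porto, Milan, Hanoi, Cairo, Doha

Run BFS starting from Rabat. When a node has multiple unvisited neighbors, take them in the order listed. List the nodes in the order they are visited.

Rabat → Dakar → Lagos → Tokyo → Cairo → Milan → Kigali → Accra → Quito → Porto → Hanoi → Doha → Manila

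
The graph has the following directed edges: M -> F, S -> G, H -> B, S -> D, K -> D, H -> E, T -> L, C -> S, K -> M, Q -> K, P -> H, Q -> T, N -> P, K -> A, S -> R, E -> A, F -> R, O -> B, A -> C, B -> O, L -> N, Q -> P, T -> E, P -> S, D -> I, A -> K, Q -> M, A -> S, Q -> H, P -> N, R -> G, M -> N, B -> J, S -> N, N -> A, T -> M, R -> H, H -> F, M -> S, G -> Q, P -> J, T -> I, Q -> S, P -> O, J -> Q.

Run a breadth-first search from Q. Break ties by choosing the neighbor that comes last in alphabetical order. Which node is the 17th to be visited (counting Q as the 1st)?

F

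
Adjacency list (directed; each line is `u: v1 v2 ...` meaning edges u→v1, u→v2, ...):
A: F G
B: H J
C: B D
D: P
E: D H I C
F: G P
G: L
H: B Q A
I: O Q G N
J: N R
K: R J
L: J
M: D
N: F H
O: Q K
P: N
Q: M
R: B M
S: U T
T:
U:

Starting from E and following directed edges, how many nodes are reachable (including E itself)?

BFS from E visits: E, I, H, D, C, Q, O, N, G, B, A, P, M, K, F, L, J, R
Reachable nodes: 18 of 21 total.

18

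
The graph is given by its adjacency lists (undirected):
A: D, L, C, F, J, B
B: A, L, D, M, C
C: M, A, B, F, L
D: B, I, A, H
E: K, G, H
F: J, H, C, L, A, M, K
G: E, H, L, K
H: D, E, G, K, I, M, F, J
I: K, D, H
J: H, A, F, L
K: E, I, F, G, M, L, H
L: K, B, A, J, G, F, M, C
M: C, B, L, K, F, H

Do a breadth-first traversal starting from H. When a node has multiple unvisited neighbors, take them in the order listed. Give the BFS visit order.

H, D, E, G, K, I, M, F, J, B, A, L, C

Visit H; enqueue D, E, G, K, I, M, F, J → queue [D, E, G, K, I, M, F, J]
Visit D; enqueue B, A → queue [E, G, K, I, M, F, J, B, A]
Visit E → queue [G, K, I, M, F, J, B, A]
Visit G; enqueue L → queue [K, I, M, F, J, B, A, L]
Visit K → queue [I, M, F, J, B, A, L]
Visit I → queue [M, F, J, B, A, L]
Visit M; enqueue C → queue [F, J, B, A, L, C]
Visit F → queue [J, B, A, L, C]
Visit J → queue [B, A, L, C]
Visit B → queue [A, L, C]
Visit A → queue [L, C]
Visit L → queue [C]
Visit C → queue []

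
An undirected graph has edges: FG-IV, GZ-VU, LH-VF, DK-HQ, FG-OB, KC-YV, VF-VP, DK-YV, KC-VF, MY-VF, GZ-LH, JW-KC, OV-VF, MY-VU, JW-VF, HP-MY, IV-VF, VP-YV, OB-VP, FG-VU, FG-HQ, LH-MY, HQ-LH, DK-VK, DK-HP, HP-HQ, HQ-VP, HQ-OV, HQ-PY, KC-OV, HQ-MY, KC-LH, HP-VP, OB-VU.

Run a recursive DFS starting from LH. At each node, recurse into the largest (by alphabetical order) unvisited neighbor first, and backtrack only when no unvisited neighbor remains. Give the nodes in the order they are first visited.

LH VF VP YV KC OV HQ PY MY VU OB FG IV GZ HP DK VK JW

Visit LH
LH → VF
VF → VP
VP → YV
YV → KC
KC → OV
OV → HQ
HQ → PY
HQ → MY
MY → VU
VU → OB
OB → FG
FG → IV
VU → GZ
MY → HP
HP → DK
DK → VK
KC → JW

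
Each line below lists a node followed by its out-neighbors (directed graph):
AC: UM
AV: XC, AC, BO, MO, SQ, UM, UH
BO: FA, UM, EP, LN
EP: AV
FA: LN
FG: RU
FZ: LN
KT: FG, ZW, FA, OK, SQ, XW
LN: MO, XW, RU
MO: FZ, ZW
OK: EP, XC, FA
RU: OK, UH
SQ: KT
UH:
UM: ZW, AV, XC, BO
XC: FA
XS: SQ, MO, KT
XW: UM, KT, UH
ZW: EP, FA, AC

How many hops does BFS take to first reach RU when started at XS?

Level 0: XS
Level 1: KT, MO, SQ
Level 2: FA, FG, FZ, OK, XW, ZW
Level 3: AC, EP, LN, RU, UH, UM, XC
Level 4: AV, BO
RU first appears at level 3.

3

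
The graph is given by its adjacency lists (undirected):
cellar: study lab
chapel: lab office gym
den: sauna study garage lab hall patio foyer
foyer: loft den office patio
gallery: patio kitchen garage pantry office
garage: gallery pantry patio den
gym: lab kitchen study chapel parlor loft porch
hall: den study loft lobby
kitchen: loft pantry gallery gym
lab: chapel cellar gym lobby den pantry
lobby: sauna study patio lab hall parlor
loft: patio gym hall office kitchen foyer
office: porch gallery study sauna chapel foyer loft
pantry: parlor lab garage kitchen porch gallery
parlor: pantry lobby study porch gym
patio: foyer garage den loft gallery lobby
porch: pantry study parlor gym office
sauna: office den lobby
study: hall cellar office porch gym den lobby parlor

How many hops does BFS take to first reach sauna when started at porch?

2

Level 0: porch
Level 1: gym, office, pantry, parlor, study
Level 2: cellar, chapel, den, foyer, gallery, garage, hall, kitchen, lab, lobby, loft, sauna
Level 3: patio
sauna first appears at level 2.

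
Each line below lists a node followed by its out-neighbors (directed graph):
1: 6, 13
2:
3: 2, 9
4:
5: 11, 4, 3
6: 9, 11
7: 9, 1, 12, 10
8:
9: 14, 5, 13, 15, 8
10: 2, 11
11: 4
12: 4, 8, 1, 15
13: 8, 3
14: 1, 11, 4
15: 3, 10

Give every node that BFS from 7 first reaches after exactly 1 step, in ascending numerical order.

Level 0: 7
Level 1: 1, 9, 10, 12
Level 2: 2, 4, 5, 6, 8, 11, 13, 14, 15
Level 3: 3

1, 9, 10, 12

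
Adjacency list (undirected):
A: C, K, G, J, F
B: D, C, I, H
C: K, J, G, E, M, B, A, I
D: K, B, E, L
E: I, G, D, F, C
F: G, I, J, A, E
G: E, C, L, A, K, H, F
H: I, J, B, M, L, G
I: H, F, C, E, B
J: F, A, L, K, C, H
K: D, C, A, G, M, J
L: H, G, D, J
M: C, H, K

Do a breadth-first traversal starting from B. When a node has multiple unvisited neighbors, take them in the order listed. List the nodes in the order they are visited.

B → D → C → I → H → K → E → L → J → G → M → A → F

Visit B; enqueue D, C, I, H → queue [D, C, I, H]
Visit D; enqueue K, E, L → queue [C, I, H, K, E, L]
Visit C; enqueue J, G, M, A → queue [I, H, K, E, L, J, G, M, A]
Visit I; enqueue F → queue [H, K, E, L, J, G, M, A, F]
Visit H → queue [K, E, L, J, G, M, A, F]
Visit K → queue [E, L, J, G, M, A, F]
Visit E → queue [L, J, G, M, A, F]
Visit L → queue [J, G, M, A, F]
Visit J → queue [G, M, A, F]
Visit G → queue [M, A, F]
Visit M → queue [A, F]
Visit A → queue [F]
Visit F → queue []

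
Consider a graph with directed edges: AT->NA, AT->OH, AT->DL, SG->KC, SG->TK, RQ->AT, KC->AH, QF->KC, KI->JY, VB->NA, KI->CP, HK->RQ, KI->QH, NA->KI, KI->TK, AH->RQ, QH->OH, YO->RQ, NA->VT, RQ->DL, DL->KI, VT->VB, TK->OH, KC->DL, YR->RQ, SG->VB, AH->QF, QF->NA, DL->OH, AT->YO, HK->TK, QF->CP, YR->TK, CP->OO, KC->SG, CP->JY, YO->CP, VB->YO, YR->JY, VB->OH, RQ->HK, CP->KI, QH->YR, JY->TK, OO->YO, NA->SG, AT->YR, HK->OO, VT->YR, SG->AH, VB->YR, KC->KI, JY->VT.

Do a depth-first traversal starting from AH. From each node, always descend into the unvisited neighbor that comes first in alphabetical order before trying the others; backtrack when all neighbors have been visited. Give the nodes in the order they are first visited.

Visit AH
AH → QF
QF → CP
CP → JY
JY → TK
TK → OH
JY → VT
VT → VB
VB → NA
NA → KI
KI → QH
QH → YR
YR → RQ
RQ → AT
AT → DL
AT → YO
RQ → HK
HK → OO
NA → SG
SG → KC

AH, QF, CP, JY, TK, OH, VT, VB, NA, KI, QH, YR, RQ, AT, DL, YO, HK, OO, SG, KC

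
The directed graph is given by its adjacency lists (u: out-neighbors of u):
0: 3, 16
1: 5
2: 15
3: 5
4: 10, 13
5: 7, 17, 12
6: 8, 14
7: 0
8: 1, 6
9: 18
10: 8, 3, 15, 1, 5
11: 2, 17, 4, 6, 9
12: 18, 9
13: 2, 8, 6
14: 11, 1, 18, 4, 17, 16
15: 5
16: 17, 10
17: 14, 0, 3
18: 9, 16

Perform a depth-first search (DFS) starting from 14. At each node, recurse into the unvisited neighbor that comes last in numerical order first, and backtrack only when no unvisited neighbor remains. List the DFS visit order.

14 18 16 17 3 5 12 9 7 0 10 15 8 6 1 11 4 13 2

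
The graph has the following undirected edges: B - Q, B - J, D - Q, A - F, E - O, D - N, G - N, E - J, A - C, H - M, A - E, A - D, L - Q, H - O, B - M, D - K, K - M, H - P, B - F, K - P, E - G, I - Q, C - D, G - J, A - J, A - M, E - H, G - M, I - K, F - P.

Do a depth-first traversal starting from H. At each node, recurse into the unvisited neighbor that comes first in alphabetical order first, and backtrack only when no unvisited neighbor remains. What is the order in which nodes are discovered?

Visit H
H → E
E → A
A → C
C → D
D → K
K → I
I → Q
Q → B
B → F
F → P
B → J
J → G
G → M
G → N
Q → L
E → O

H, E, A, C, D, K, I, Q, B, F, P, J, G, M, N, L, O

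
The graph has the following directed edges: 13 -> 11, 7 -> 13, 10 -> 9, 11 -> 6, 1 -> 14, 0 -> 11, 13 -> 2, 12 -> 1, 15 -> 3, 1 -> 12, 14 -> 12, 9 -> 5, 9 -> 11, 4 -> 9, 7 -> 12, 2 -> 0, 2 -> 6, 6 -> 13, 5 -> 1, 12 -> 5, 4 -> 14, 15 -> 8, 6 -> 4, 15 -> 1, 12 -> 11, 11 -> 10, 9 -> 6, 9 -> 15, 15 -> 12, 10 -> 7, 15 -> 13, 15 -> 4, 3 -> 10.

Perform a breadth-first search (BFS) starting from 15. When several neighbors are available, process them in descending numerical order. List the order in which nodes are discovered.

15 -> 13 -> 12 -> 8 -> 4 -> 3 -> 1 -> 11 -> 2 -> 5 -> 14 -> 9 -> 10 -> 6 -> 0 -> 7

Visit 15; enqueue 13, 12, 8, 4, 3, 1 → queue [13, 12, 8, 4, 3, 1]
Visit 13; enqueue 11, 2 → queue [12, 8, 4, 3, 1, 11, 2]
Visit 12; enqueue 5 → queue [8, 4, 3, 1, 11, 2, 5]
Visit 8 → queue [4, 3, 1, 11, 2, 5]
Visit 4; enqueue 14, 9 → queue [3, 1, 11, 2, 5, 14, 9]
Visit 3; enqueue 10 → queue [1, 11, 2, 5, 14, 9, 10]
Visit 1 → queue [11, 2, 5, 14, 9, 10]
Visit 11; enqueue 6 → queue [2, 5, 14, 9, 10, 6]
Visit 2; enqueue 0 → queue [5, 14, 9, 10, 6, 0]
Visit 5 → queue [14, 9, 10, 6, 0]
Visit 14 → queue [9, 10, 6, 0]
Visit 9 → queue [10, 6, 0]
Visit 10; enqueue 7 → queue [6, 0, 7]
Visit 6 → queue [0, 7]
Visit 0 → queue [7]
Visit 7 → queue []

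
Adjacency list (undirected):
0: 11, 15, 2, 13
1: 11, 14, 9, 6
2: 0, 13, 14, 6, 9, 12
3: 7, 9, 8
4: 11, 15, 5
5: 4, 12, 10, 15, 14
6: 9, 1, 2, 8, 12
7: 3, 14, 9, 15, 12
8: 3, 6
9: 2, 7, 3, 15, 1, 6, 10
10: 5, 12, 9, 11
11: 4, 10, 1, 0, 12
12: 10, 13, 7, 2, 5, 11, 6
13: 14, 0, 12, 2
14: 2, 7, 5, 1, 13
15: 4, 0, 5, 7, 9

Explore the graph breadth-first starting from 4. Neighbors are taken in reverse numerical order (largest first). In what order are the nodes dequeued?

4 -> 15 -> 11 -> 5 -> 9 -> 7 -> 0 -> 12 -> 10 -> 1 -> 14 -> 6 -> 3 -> 2 -> 13 -> 8

Visit 4; enqueue 15, 11, 5 → queue [15, 11, 5]
Visit 15; enqueue 9, 7, 0 → queue [11, 5, 9, 7, 0]
Visit 11; enqueue 12, 10, 1 → queue [5, 9, 7, 0, 12, 10, 1]
Visit 5; enqueue 14 → queue [9, 7, 0, 12, 10, 1, 14]
Visit 9; enqueue 6, 3, 2 → queue [7, 0, 12, 10, 1, 14, 6, 3, 2]
Visit 7 → queue [0, 12, 10, 1, 14, 6, 3, 2]
Visit 0; enqueue 13 → queue [12, 10, 1, 14, 6, 3, 2, 13]
Visit 12 → queue [10, 1, 14, 6, 3, 2, 13]
Visit 10 → queue [1, 14, 6, 3, 2, 13]
Visit 1 → queue [14, 6, 3, 2, 13]
Visit 14 → queue [6, 3, 2, 13]
Visit 6; enqueue 8 → queue [3, 2, 13, 8]
Visit 3 → queue [2, 13, 8]
Visit 2 → queue [13, 8]
Visit 13 → queue [8]
Visit 8 → queue []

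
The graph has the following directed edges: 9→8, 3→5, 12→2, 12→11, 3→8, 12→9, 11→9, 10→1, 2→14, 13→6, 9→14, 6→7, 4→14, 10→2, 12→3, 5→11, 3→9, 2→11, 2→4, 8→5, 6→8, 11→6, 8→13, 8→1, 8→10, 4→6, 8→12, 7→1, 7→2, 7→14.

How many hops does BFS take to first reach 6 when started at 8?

Level 0: 8
Level 1: 1, 5, 10, 12, 13
Level 2: 2, 3, 6, 9, 11
Level 3: 4, 7, 14
6 first appears at level 2.

2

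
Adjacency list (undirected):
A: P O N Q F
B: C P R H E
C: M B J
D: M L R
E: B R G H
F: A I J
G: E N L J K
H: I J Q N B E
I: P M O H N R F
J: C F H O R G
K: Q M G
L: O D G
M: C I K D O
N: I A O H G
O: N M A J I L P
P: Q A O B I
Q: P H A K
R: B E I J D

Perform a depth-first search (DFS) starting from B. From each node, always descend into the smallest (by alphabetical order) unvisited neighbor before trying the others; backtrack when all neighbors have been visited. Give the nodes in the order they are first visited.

B, C, J, F, A, N, G, E, H, I, M, D, L, O, P, Q, K, R

Visit B
B → C
C → J
J → F
F → A
A → N
N → G
G → E
E → H
H → I
I → M
M → D
D → L
L → O
O → P
P → Q
Q → K
D → R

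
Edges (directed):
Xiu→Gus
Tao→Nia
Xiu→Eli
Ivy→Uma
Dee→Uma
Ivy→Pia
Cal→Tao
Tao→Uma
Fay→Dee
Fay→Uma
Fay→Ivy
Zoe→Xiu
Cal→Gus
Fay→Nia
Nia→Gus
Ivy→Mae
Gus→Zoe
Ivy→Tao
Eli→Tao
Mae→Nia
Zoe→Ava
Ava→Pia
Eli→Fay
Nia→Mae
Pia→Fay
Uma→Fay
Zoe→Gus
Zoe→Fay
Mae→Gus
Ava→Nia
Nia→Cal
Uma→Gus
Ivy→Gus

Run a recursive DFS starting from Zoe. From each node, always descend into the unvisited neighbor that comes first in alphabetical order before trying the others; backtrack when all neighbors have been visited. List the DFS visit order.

Zoe → Ava → Nia → Cal → Gus → Tao → Uma → Fay → Dee → Ivy → Mae → Pia → Xiu → Eli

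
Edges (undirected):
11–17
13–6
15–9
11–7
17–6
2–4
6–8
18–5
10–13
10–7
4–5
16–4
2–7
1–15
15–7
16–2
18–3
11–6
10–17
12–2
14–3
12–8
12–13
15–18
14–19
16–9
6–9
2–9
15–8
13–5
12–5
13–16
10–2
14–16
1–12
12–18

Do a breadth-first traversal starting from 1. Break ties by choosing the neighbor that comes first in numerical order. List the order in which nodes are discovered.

Visit 1; enqueue 12, 15 → queue [12, 15]
Visit 12; enqueue 2, 5, 8, 13, 18 → queue [15, 2, 5, 8, 13, 18]
Visit 15; enqueue 7, 9 → queue [2, 5, 8, 13, 18, 7, 9]
Visit 2; enqueue 4, 10, 16 → queue [5, 8, 13, 18, 7, 9, 4, 10, 16]
Visit 5 → queue [8, 13, 18, 7, 9, 4, 10, 16]
Visit 8; enqueue 6 → queue [13, 18, 7, 9, 4, 10, 16, 6]
Visit 13 → queue [18, 7, 9, 4, 10, 16, 6]
Visit 18; enqueue 3 → queue [7, 9, 4, 10, 16, 6, 3]
Visit 7; enqueue 11 → queue [9, 4, 10, 16, 6, 3, 11]
Visit 9 → queue [4, 10, 16, 6, 3, 11]
Visit 4 → queue [10, 16, 6, 3, 11]
Visit 10; enqueue 17 → queue [16, 6, 3, 11, 17]
Visit 16; enqueue 14 → queue [6, 3, 11, 17, 14]
Visit 6 → queue [3, 11, 17, 14]
Visit 3 → queue [11, 17, 14]
Visit 11 → queue [17, 14]
Visit 17 → queue [14]
Visit 14; enqueue 19 → queue [19]
Visit 19 → queue []

1 -> 12 -> 15 -> 2 -> 5 -> 8 -> 13 -> 18 -> 7 -> 9 -> 4 -> 10 -> 16 -> 6 -> 3 -> 11 -> 17 -> 14 -> 19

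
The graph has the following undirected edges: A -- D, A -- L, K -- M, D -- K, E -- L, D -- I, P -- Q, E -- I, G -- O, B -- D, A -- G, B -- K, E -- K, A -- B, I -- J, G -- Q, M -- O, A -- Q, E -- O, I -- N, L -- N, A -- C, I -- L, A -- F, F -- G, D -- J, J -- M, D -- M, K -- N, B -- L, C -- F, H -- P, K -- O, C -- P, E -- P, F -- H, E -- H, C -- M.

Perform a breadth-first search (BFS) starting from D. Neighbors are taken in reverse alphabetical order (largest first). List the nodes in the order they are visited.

D -> M -> K -> J -> I -> B -> A -> O -> C -> N -> E -> L -> Q -> G -> F -> P -> H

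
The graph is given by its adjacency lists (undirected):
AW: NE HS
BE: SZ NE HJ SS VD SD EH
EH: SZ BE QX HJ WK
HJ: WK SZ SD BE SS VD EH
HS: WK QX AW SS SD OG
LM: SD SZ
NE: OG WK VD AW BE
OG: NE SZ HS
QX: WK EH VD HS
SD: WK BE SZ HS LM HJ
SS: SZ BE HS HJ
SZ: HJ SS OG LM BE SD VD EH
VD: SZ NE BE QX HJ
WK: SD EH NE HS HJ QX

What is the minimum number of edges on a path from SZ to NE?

Level 0: SZ
Level 1: BE, EH, HJ, LM, OG, SD, SS, VD
Level 2: HS, NE, QX, WK
Level 3: AW
NE first appears at level 2.

2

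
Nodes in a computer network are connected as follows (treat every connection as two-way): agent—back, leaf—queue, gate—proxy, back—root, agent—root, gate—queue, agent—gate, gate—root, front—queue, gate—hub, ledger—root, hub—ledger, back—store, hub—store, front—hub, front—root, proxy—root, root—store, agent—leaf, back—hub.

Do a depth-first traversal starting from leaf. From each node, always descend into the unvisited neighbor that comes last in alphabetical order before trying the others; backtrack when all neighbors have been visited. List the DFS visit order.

leaf, queue, gate, root, store, hub, ledger, front, back, agent, proxy

Visit leaf
leaf → queue
queue → gate
gate → root
root → store
store → hub
hub → ledger
hub → front
hub → back
back → agent
root → proxy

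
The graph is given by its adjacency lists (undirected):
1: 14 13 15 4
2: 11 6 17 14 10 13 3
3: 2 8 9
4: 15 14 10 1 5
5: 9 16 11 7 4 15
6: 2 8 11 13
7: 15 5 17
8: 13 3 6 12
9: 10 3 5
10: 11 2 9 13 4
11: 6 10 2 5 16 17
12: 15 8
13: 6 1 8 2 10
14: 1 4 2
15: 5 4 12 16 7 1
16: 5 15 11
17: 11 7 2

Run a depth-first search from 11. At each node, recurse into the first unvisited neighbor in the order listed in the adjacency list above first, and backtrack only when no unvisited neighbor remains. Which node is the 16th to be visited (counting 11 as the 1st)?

12

Visit 11
11 → 6
6 → 2
2 → 17
17 → 7
7 → 15
15 → 5
5 → 9
9 → 10
10 → 13
13 → 1
1 → 14
14 → 4
13 → 8
8 → 3
8 → 12
5 → 16

Visit order: 11, 6, 2, 17, 7, 15, 5, 9, 10, 13, 1, 14, 4, 8, 3, 12, 16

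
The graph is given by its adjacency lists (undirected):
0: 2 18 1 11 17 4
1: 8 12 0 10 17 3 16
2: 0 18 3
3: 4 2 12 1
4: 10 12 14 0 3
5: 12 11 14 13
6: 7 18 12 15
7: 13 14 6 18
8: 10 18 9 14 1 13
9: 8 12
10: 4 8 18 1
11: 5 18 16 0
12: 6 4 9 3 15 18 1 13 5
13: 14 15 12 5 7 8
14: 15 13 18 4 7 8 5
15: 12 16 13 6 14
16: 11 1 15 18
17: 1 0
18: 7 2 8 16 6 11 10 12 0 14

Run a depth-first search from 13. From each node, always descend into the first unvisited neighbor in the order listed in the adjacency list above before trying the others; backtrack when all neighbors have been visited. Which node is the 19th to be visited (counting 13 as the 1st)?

5

Visit 13
13 → 14
14 → 15
15 → 12
12 → 6
6 → 7
7 → 18
18 → 2
2 → 0
0 → 1
1 → 8
8 → 10
10 → 4
4 → 3
8 → 9
1 → 17
1 → 16
16 → 11
11 → 5

Visit order: 13, 14, 15, 12, 6, 7, 18, 2, 0, 1, 8, 10, 4, 3, 9, 17, 16, 11, 5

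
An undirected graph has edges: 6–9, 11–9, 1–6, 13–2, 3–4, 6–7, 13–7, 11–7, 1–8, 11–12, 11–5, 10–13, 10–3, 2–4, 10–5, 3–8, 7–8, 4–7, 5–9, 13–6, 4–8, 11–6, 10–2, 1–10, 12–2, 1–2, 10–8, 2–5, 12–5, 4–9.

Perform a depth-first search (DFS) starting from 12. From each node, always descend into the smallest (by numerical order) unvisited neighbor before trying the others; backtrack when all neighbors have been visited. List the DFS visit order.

Visit 12
12 → 2
2 → 1
1 → 6
6 → 7
7 → 4
4 → 3
3 → 8
8 → 10
10 → 5
5 → 9
9 → 11
10 → 13

12 → 2 → 1 → 6 → 7 → 4 → 3 → 8 → 10 → 5 → 9 → 11 → 13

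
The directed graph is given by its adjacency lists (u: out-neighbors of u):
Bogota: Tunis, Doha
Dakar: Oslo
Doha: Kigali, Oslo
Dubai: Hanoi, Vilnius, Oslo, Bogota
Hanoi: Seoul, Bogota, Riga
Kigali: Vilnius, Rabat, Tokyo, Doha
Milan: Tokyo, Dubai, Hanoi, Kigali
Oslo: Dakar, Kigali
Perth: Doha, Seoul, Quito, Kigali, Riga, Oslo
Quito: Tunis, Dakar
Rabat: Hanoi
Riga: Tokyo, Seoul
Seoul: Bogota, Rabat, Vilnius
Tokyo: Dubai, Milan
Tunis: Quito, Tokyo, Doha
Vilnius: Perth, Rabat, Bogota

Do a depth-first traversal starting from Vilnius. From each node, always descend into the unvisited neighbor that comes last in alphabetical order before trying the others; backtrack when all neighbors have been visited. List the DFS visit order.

Visit Vilnius
Vilnius → Rabat
Rabat → Hanoi
Hanoi → Seoul
Seoul → Bogota
Bogota → Tunis
Tunis → Tokyo
Tokyo → Milan
Milan → Kigali
Kigali → Doha
Doha → Oslo
Oslo → Dakar
Milan → Dubai
Tunis → Quito
Hanoi → Riga
Vilnius → Perth

Vilnius, Rabat, Hanoi, Seoul, Bogota, Tunis, Tokyo, Milan, Kigali, Doha, Oslo, Dakar, Dubai, Quito, Riga, Perth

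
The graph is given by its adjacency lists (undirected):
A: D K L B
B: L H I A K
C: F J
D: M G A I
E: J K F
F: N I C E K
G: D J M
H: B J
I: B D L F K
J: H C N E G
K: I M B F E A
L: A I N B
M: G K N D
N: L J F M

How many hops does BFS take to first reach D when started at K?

Level 0: K
Level 1: A, B, E, F, I, M
Level 2: C, D, G, H, J, L, N
D first appears at level 2.

2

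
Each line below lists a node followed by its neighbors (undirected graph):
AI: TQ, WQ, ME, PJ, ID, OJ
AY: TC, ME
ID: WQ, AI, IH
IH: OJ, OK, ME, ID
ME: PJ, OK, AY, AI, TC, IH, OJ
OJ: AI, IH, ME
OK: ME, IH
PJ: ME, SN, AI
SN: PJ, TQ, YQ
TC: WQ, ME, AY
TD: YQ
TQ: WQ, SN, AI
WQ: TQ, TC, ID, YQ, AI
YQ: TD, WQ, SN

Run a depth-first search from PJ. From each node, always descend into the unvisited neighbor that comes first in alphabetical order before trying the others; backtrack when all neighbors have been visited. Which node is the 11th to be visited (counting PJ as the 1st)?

YQ

Visit PJ
PJ → AI
AI → ID
ID → IH
IH → ME
ME → AY
AY → TC
TC → WQ
WQ → TQ
TQ → SN
SN → YQ
YQ → TD
ME → OJ
ME → OK

Visit order: PJ, AI, ID, IH, ME, AY, TC, WQ, TQ, SN, YQ, TD, OJ, OK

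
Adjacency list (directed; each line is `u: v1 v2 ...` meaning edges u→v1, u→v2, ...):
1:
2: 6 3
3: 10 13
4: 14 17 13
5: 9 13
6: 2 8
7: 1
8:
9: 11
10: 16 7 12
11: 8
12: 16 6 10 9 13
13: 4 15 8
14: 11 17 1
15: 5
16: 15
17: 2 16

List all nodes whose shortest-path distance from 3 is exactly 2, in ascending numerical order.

4, 7, 8, 12, 15, 16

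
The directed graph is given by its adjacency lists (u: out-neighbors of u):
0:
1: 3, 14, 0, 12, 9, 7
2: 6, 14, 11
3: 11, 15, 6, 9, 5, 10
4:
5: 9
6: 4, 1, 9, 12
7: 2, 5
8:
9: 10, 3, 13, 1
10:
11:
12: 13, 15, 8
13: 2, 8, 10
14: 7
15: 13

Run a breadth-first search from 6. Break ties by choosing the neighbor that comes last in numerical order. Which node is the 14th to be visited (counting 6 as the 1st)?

Visit 6; enqueue 12, 9, 4, 1 → queue [12, 9, 4, 1]
Visit 12; enqueue 15, 13, 8 → queue [9, 4, 1, 15, 13, 8]
Visit 9; enqueue 10, 3 → queue [4, 1, 15, 13, 8, 10, 3]
Visit 4 → queue [1, 15, 13, 8, 10, 3]
Visit 1; enqueue 14, 7, 0 → queue [15, 13, 8, 10, 3, 14, 7, 0]
Visit 15 → queue [13, 8, 10, 3, 14, 7, 0]
Visit 13; enqueue 2 → queue [8, 10, 3, 14, 7, 0, 2]
Visit 8 → queue [10, 3, 14, 7, 0, 2]
Visit 10 → queue [3, 14, 7, 0, 2]
Visit 3; enqueue 11, 5 → queue [14, 7, 0, 2, 11, 5]
Visit 14 → queue [7, 0, 2, 11, 5]
Visit 7 → queue [0, 2, 11, 5]
Visit 0 → queue [2, 11, 5]
Visit 2 → queue [11, 5]
Visit 11 → queue [5]
Visit 5 → queue []

Visit order: 6, 12, 9, 4, 1, 15, 13, 8, 10, 3, 14, 7, 0, 2, 11, 5

2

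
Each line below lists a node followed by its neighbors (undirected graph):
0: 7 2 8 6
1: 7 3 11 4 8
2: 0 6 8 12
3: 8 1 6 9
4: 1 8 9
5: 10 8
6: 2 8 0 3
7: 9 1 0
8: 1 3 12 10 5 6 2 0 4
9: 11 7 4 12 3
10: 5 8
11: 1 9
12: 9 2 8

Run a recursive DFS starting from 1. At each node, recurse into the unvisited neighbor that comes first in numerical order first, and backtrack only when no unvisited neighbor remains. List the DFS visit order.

Visit 1
1 → 3
3 → 6
6 → 0
0 → 2
2 → 8
8 → 4
4 → 9
9 → 7
9 → 11
9 → 12
8 → 5
5 → 10

1 3 6 0 2 8 4 9 7 11 12 5 10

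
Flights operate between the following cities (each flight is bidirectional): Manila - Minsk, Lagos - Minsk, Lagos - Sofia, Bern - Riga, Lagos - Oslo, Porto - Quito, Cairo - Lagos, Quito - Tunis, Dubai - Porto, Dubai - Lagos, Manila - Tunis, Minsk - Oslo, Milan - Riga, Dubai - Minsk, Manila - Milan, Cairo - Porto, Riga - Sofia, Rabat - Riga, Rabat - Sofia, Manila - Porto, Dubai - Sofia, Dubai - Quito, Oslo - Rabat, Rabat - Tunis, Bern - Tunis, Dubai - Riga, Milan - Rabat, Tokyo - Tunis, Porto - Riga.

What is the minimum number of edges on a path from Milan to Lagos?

Level 0: Milan
Level 1: Manila, Rabat, Riga
Level 2: Bern, Dubai, Minsk, Oslo, Porto, Sofia, Tunis
Level 3: Cairo, Lagos, Quito, Tokyo
Lagos first appears at level 3.

3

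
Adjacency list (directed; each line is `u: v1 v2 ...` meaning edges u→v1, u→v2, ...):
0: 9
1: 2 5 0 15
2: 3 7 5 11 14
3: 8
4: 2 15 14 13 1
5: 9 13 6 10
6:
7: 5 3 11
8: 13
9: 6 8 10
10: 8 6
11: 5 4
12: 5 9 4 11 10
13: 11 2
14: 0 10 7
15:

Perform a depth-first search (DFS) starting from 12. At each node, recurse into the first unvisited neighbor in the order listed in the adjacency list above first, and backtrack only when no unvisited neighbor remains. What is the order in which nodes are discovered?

Visit 12
12 → 5
5 → 9
9 → 6
9 → 8
8 → 13
13 → 11
11 → 4
4 → 2
2 → 3
2 → 7
2 → 14
14 → 0
14 → 10
4 → 15
4 → 1

12 5 9 6 8 13 11 4 2 3 7 14 0 10 15 1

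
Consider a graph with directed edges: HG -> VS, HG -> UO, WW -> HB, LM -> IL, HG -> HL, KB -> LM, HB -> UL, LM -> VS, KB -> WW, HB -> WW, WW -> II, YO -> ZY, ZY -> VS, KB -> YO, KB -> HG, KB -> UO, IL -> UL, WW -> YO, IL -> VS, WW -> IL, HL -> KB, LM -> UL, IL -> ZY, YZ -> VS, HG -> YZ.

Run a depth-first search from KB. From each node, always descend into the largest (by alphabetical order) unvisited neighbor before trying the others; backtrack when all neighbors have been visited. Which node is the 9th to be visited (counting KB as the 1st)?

HB

Visit KB
KB → YO
YO → ZY
ZY → VS
KB → WW
WW → IL
IL → UL
WW → II
WW → HB
KB → UO
KB → LM
KB → HG
HG → YZ
HG → HL

Visit order: KB, YO, ZY, VS, WW, IL, UL, II, HB, UO, LM, HG, YZ, HL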